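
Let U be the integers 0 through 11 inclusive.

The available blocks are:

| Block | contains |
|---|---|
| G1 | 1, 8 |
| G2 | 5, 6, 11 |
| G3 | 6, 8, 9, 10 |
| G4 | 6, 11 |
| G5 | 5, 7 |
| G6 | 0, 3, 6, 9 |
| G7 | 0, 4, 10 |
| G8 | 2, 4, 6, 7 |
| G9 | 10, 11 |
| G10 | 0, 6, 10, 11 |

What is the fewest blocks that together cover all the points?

5

Take {G1, G2, G6, G7, G8}. Their union is {0, 1, 2, 3, 4, 5, 6, 7, 8, 9, 10, 11}, which is all 12 points.
No 4 of the 10 blocks cover everything (all 210 combinations miss at least one point), so 5 is optimal.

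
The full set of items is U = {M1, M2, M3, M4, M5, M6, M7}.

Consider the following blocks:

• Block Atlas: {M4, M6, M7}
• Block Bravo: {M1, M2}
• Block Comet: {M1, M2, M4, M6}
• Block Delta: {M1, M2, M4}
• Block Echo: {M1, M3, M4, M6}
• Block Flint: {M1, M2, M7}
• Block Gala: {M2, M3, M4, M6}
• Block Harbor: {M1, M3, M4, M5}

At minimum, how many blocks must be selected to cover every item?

Atlas, Delta, and Harbor cover everything between them: the union {M1, M2, M3, M4, M5, M6, M7} is all of U.
Only Harbor contains M5, so Harbor is forced; the remaining 3 items need at least 2 more blocks (each remaining block adds at most 2) — so at least 3 blocks are needed, and 3 is optimal.

3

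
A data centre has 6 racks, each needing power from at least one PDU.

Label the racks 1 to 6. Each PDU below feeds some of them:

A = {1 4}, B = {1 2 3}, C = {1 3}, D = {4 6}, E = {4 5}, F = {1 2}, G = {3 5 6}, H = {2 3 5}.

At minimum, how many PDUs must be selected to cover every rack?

3

B and E and G together: B ∪ E ∪ G = {1, 2, 3, 4, 5, 6} — every rack is covered.
No 2 of the 8 PDUs cover everything (all 28 combinations miss at least one rack), so 3 is optimal.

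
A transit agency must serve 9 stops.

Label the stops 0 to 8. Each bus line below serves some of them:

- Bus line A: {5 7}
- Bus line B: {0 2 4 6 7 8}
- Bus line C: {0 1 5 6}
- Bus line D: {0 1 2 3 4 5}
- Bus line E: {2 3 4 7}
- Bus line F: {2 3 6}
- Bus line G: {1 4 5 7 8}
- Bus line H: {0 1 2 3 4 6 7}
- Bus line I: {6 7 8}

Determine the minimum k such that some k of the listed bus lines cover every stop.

2

D and I together: D ∪ I = {0, 1, 2, 3, 4, 5, 6, 7, 8} — every stop is covered.
No single bus line has all 9 stops (the largest, H, has 7), so 2 is optimal.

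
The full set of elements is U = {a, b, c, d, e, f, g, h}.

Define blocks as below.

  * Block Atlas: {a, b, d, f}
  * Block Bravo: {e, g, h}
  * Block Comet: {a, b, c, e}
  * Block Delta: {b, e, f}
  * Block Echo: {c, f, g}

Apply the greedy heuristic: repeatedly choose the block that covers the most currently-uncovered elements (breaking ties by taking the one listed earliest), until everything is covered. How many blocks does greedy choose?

Greedy: pick Atlas (covers 4 new) → pick Bravo (covers 3 new) → pick Comet (covers 1 new). Total picks: 3.

3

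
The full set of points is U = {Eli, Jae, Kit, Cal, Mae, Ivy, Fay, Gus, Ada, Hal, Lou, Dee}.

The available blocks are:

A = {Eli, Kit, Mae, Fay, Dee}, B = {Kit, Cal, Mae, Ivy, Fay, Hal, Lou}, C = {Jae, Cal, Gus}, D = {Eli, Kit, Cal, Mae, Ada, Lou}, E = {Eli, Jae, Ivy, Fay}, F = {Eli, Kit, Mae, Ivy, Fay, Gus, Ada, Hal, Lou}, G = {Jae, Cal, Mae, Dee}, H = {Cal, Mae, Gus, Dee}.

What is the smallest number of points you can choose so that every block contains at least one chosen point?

2

T = {Eli, Cal} meets every block (each contains at least one member of T), and |T| = 2.
The blocks E, H are pairwise disjoint, so any hitting set needs a separate point for each — at least 2. Hence 2 is optimal.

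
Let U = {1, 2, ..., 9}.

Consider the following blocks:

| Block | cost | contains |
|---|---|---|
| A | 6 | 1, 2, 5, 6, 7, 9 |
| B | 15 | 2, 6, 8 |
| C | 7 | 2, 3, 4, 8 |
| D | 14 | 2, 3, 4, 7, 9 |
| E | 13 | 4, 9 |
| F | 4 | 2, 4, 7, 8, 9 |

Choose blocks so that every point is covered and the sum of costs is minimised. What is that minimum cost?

13

A, C together cover every point (A ∪ C = {1, 2, 3, 4, 5, 6, 7, 8, 9}); total cost 6 + 7 = 13.
The greedy pick F, A, C costs 17; no covering selection beats 13.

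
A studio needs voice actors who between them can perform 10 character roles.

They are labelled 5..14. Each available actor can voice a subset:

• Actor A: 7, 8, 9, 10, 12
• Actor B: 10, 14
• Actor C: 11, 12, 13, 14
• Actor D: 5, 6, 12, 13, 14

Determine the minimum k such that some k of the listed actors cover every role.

3

A and C and D together: A ∪ C ∪ D = {5, 6, 7, 8, 9, 10, 11, 12, 13, 14} — every role is covered.
Only D contains 5, so D is forced; the remaining 5 roles need at least 2 more actors (each remaining actor adds at most 4) — so at least 3 actors are needed, and 3 is optimal.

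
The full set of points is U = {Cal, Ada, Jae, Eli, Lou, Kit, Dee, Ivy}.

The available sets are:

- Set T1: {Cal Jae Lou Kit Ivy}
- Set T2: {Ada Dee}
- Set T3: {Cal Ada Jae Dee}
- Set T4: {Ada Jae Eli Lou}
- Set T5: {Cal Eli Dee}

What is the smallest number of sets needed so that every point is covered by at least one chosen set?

3

Take {T1, T3, T4}. Their union is {Cal, Ada, Jae, Eli, Lou, Kit, Dee, Ivy}, which is all 8 points.
Only T1 contains Kit, so T1 is forced; the remaining 3 points need at least 2 more sets (each remaining set adds at most 2) — so at least 3 sets are needed, and 3 is optimal.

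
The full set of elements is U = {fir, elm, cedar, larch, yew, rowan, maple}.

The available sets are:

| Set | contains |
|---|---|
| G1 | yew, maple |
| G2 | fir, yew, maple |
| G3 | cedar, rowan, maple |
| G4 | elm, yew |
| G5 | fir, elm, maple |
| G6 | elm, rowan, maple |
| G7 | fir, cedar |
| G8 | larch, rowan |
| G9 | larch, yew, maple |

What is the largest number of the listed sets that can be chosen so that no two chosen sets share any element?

G4, G7, G8 are pairwise disjoint (G4={elm,yew}; G7={fir,cedar}; G8={larch,rowan}).
Every remaining set overlaps one of these, and no 4 of the listed sets are pairwise disjoint, so 3 is the maximum.

3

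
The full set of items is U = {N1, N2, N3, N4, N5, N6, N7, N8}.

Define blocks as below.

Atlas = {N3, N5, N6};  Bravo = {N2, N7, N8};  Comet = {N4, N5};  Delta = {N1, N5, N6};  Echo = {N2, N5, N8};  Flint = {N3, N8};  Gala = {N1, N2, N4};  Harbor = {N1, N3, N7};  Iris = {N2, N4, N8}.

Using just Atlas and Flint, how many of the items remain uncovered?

4

Union of Atlas, Flint = {N3, N5, N6, N8}.
Not covered: N1, N2, N4, N7 — 4 items.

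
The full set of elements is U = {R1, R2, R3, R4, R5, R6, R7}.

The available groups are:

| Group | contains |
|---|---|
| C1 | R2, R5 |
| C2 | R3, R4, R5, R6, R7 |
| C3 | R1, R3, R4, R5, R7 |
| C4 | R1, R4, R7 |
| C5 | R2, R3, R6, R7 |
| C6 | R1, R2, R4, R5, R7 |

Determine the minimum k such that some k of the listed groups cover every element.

2

C5 and C6 cover everything between them: the union {R1, R2, R3, R4, R5, R6, R7} is all of U.
No single group has all 7 elements (the largest, C2, has 5), so 2 is optimal.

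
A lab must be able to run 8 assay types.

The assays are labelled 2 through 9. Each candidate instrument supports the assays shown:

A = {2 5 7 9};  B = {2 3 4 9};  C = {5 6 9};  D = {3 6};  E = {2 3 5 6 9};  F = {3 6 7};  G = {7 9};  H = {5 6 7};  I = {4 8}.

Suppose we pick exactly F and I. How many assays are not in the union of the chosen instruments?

Union of F, I = {3, 4, 6, 7, 8}.
Not covered: 2, 5, 9 — 3 assays.

3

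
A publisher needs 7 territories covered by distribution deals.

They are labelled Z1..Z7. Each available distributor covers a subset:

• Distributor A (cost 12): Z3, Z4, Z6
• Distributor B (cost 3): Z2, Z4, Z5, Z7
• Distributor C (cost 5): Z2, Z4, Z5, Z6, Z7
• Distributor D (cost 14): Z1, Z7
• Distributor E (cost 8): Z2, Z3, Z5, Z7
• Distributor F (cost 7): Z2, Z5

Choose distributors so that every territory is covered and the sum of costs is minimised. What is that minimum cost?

27

C, D, E together cover every territory (C ∪ D ∪ E = {Z1, Z2, Z3, Z4, Z5, Z6, Z7}); total cost 5 + 14 + 8 = 27.
The greedy pick B, C, E, D costs 30; no covering selection beats 27.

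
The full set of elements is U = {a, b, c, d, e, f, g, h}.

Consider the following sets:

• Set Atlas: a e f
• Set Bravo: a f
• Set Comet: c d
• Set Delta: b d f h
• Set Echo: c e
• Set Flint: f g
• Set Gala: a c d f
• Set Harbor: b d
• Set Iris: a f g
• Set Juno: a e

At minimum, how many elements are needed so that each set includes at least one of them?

3

T = {d, e, f} meets every set (each contains at least one member of T), and |T| = 3.
The sets Flint, Harbor, Juno are pairwise disjoint, so any hitting set needs a separate element for each — at least 3. Hence 3 is optimal.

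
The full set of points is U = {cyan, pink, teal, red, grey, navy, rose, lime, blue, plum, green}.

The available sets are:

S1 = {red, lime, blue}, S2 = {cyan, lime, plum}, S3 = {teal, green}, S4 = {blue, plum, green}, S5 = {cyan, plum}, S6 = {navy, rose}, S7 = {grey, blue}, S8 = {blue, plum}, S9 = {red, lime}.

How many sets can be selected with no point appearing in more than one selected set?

S3, S5, S6, S7, S9 are pairwise disjoint (S3={teal,green}; S5={cyan,plum}; S6={navy,rose}; S7={grey,blue}; S9={red,lime}).
Every remaining set overlaps one of these, and no 6 of the listed sets are pairwise disjoint, so 5 is the maximum.

5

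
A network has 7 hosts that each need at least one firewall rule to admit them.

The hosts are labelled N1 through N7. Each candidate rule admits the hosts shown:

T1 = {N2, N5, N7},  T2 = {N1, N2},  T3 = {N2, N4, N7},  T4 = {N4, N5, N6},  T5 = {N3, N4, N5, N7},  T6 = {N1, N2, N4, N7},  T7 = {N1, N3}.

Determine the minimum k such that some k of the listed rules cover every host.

3

Take {T4, T5, T6}. Their union is {N1, N2, N3, N4, N5, N6, N7}, which is all 7 hosts.
Only T4 contains N6, so T4 is forced; the remaining 4 hosts need at least 2 more rules (each remaining rule adds at most 3) — so at least 3 rules are needed, and 3 is optimal.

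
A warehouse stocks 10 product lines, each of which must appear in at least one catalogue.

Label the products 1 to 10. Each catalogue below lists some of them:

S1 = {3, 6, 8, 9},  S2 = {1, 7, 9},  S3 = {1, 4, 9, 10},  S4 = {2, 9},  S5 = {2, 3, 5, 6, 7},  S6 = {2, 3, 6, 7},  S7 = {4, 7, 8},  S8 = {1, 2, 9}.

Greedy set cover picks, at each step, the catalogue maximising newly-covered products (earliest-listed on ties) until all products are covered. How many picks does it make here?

Greedy: pick S5 (covers 5 new) → pick S3 (covers 4 new) → pick S1 (covers 1 new). Total picks: 3.

3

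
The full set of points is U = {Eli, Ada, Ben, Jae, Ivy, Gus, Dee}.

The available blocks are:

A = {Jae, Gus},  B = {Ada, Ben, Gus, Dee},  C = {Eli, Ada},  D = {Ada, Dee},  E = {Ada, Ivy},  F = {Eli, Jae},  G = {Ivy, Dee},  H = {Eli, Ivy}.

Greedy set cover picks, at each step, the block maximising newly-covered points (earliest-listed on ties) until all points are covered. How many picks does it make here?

Greedy: pick B (covers 4 new) → pick F (covers 2 new) → pick E (covers 1 new). Total picks: 3.

3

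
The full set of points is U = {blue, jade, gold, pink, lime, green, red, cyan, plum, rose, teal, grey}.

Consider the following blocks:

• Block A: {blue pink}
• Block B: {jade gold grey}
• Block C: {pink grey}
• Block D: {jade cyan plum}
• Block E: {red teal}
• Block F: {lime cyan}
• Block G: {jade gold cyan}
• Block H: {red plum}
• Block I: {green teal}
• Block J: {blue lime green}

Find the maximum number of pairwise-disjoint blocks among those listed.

A, B, F, H, I are pairwise disjoint (A={blue,pink}; B={jade,gold,grey}; F={lime,cyan}; H={red,plum}; I={green,teal}).
Every remaining block overlaps one of these, and no 6 of the listed blocks are pairwise disjoint, so 5 is the maximum.

5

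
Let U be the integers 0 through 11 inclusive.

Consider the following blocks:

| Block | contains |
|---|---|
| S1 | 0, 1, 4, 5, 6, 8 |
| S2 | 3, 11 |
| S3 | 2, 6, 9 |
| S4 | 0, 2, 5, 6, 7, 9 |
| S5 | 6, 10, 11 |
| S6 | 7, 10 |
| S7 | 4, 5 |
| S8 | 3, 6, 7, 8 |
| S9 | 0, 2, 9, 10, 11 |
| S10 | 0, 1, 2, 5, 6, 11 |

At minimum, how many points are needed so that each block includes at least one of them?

4

Take H = {4, 7, 9, 11}. Each listed block contains at least one of these, so H is a hitting set of size 4.
The blocks S2, S3, S6, S7 are pairwise disjoint, so any hitting set needs a separate point for each — at least 4. Hence 4 is optimal.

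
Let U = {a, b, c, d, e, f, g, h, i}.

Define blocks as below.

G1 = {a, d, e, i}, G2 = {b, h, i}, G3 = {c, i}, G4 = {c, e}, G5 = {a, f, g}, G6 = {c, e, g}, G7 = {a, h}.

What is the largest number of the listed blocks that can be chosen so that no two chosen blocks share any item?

G2, G4, G5 are pairwise disjoint (G2={b,h,i}; G4={c,e}; G5={a,f,g}).
Every remaining block overlaps one of these, and no 4 of the listed blocks are pairwise disjoint, so 3 is the maximum.

3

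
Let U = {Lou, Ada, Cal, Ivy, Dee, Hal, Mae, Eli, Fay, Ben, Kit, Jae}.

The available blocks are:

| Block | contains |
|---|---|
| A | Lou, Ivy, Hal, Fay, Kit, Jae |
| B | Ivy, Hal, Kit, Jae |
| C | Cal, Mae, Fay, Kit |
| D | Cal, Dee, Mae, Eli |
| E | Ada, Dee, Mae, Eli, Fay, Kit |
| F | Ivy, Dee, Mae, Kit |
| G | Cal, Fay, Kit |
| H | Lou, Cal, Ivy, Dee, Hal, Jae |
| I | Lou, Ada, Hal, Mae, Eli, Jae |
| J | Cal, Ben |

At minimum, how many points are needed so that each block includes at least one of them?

3

T = {Cal, Ivy, Mae} meets every block (each contains at least one member of T), and |T| = 3.
No choice of 2 points meets every block, so 3 is the minimum.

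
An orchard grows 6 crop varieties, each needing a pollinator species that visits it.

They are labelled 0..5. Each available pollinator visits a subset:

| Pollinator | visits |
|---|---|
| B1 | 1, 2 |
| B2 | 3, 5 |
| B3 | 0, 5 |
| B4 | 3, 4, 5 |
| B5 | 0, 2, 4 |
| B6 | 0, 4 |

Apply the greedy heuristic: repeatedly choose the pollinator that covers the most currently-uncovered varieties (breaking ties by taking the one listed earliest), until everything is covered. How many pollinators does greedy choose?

3

Greedy: pick B4 (covers 3 new) → pick B1 (covers 2 new) → pick B3 (covers 1 new). Total picks: 3.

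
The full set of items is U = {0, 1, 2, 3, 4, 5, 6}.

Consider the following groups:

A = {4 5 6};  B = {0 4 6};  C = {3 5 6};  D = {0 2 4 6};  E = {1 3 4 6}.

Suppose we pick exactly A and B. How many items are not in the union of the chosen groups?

3

Union of A, B = {0, 4, 5, 6}.
Not covered: 1, 2, 3 — 3 items.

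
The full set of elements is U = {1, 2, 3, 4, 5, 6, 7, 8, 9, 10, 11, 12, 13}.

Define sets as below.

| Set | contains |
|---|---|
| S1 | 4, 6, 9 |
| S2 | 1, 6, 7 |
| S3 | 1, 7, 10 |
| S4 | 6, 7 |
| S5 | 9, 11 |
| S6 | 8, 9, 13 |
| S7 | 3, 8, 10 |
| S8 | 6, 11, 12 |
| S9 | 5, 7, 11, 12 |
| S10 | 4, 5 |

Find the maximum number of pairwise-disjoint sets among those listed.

S3, S6, S8, S10 are pairwise disjoint (S3={1,7,10}; S6={8,9,13}; S8={6,11,12}; S10={4,5}).
Every remaining set overlaps one of these, and no 5 of the listed sets are pairwise disjoint, so 4 is the maximum.

4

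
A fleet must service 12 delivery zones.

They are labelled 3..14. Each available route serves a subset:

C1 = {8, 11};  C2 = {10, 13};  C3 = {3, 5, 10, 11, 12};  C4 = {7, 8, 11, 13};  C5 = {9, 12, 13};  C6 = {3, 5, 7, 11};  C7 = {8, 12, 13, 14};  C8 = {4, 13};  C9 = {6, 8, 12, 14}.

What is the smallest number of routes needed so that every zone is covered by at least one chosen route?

Take {C2, C5, C6, C8, C9}. Their union is {3, 4, 5, 6, 7, 8, 9, 10, 11, 12, 13, 14}, which is all 12 zones.
No 4 of the 9 routes cover everything (all 126 combinations miss at least one zone), so 5 is optimal.

5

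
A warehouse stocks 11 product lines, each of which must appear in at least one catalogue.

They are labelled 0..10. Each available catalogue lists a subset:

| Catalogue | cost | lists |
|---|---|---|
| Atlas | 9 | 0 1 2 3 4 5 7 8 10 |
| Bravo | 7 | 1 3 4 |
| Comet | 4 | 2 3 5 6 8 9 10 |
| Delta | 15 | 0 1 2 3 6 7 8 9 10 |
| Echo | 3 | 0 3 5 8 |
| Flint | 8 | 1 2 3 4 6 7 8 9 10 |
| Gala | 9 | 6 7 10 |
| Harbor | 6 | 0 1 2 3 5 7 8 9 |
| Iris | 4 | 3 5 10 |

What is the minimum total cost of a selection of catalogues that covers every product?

Echo, Flint together cover every product (Echo ∪ Flint = {0, 1, 2, 3, 4, 5, 6, 7, 8, 9, 10}); total cost 3 + 8 = 11.
The greedy pick Comet, Harbor, Bravo costs 17; no covering selection beats 11.

11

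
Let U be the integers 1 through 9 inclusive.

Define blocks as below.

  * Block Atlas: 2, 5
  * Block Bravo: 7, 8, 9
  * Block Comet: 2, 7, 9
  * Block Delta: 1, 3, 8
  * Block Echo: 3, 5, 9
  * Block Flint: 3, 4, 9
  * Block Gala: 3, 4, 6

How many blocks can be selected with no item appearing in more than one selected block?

3

Atlas, Bravo, Gala are pairwise disjoint (Atlas={2,5}; Bravo={7,8,9}; Gala={3,4,6}).
Every remaining block overlaps one of these, and no 4 of the listed blocks are pairwise disjoint, so 3 is the maximum.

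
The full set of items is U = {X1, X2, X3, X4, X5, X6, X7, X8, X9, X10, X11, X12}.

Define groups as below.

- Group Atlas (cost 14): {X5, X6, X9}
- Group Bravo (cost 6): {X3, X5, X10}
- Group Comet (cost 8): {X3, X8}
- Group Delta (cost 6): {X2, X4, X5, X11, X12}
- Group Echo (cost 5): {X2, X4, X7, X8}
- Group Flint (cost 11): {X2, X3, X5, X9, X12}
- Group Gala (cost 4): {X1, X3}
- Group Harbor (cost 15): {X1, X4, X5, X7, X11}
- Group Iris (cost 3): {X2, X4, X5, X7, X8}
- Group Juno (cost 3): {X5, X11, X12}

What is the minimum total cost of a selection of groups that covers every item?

30

Atlas, Bravo, Gala, Iris, Juno together cover every item (Atlas ∪ Bravo ∪ Gala ∪ Iris ∪ Juno = {X1, X2, X3, X4, X5, X6, X7, X8, X9, X10, X11, X12}); total cost 14 + 6 + 4 + 3 + 3 = 30.
No covering selection has total cost below 30.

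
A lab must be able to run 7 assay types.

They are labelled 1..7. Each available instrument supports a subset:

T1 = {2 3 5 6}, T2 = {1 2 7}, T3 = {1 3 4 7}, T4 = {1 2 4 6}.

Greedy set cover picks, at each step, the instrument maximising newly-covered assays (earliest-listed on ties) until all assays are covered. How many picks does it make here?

2

Greedy: pick T1 (covers 4 new) → pick T3 (covers 3 new). Total picks: 2.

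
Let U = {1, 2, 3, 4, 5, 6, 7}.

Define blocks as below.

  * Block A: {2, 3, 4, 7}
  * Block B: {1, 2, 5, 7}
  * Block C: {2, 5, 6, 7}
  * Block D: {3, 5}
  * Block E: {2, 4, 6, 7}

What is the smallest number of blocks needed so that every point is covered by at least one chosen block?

3

Take {A, B, E}. Their union is {1, 2, 3, 4, 5, 6, 7}, which is all 7 points.
Only B contains 1, so B is forced; the remaining 3 points need at least 2 more blocks (each remaining block adds at most 2) — so at least 3 blocks are needed, and 3 is optimal.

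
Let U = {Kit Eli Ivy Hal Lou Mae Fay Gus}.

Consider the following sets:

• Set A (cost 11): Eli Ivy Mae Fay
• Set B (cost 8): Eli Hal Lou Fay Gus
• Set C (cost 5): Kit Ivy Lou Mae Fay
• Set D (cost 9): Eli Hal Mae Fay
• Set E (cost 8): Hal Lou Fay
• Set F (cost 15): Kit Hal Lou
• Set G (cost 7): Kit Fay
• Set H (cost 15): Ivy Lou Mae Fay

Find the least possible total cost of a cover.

13

B, C together cover every element (B ∪ C = {Kit, Eli, Ivy, Hal, Lou, Mae, Fay, Gus}); total cost 8 + 5 = 13.
No covering selection has total cost below 13.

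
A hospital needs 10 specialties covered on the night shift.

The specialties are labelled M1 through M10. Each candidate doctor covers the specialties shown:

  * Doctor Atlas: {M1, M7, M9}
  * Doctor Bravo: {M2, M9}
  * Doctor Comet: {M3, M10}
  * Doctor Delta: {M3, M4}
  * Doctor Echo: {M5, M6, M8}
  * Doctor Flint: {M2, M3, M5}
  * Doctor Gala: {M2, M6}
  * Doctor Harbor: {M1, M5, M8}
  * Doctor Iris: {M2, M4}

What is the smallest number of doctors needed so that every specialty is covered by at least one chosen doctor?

Atlas and Comet and Echo and Iris together: Atlas ∪ Comet ∪ Echo ∪ Iris = {M1, M2, M3, M4, M5, M6, M7, M8, M9, M10} — every specialty is covered.
Each doctor has at most 3 specialties, and 3·3 = 9 < 10 — so at least 4 doctors are needed, and 4 is optimal.

4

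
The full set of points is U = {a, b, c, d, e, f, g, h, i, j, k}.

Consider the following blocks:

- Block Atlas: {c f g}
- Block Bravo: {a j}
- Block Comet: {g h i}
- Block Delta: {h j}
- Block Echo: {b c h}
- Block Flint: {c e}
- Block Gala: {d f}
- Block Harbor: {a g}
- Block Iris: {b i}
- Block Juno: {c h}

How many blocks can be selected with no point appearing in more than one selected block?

5

Delta, Flint, Gala, Harbor, Iris are pairwise disjoint (Delta={h,j}; Flint={c,e}; Gala={d,f}; Harbor={a,g}; Iris={b,i}).
Every remaining block overlaps one of these, and no 6 of the listed blocks are pairwise disjoint, so 5 is the maximum.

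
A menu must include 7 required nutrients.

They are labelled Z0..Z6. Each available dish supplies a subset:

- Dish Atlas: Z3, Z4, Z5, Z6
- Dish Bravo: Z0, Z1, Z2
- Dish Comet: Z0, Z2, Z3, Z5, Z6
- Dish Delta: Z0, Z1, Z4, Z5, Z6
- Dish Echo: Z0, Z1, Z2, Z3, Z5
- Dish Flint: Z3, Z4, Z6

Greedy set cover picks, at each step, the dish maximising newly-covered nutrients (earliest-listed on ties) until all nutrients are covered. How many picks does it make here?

2

Greedy: pick Comet (covers 5 new) → pick Delta (covers 2 new). Total picks: 2.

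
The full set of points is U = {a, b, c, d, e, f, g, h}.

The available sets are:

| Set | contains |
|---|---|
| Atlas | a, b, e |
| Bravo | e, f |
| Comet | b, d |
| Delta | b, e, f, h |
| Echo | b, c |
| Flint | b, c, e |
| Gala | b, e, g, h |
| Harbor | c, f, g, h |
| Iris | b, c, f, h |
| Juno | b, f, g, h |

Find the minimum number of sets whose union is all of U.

3

Take {Atlas, Comet, Harbor}. Their union is {a, b, c, d, e, f, g, h}, which is all 8 points.
Only Atlas contains a, so Atlas is forced; the remaining 5 points need at least 2 more sets (each remaining set adds at most 4) — so at least 3 sets are needed, and 3 is optimal.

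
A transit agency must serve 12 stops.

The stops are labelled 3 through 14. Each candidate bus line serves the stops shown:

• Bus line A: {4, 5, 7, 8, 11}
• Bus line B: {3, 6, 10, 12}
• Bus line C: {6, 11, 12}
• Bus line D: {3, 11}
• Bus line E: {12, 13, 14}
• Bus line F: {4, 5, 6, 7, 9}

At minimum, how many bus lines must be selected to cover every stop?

4

Take {A, B, E, F}. Their union is {3, 4, 5, 6, 7, 8, 9, 10, 11, 12, 13, 14}, which is all 12 stops.
Only F contains 9, so F is forced; the remaining 7 stops need at least 3 more bus lines (each remaining bus line adds at most 3) — so at least 4 bus lines are needed, and 4 is optimal.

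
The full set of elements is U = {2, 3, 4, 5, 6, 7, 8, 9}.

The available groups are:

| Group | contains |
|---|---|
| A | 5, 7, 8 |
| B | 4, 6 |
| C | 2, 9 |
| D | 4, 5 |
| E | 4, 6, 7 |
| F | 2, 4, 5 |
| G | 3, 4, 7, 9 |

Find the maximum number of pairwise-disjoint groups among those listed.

3

A, B, C are pairwise disjoint (A={5,7,8}; B={4,6}; C={2,9}).
Every remaining group overlaps one of these, and no 4 of the listed groups are pairwise disjoint, so 3 is the maximum.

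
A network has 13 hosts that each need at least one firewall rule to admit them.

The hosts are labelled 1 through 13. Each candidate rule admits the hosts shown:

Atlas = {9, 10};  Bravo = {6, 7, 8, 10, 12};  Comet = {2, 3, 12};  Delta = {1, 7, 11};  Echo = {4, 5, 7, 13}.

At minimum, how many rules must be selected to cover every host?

Atlas and Bravo and Comet and Delta and Echo together: Atlas ∪ Bravo ∪ Comet ∪ Delta ∪ Echo = {1, 2, 3, 4, 5, 6, 7, 8, 9, 10, 11, 12, 13} — every host is covered.
No 4 of the 5 rules cover everything (all 5 combinations miss at least one host), so 5 is optimal.

5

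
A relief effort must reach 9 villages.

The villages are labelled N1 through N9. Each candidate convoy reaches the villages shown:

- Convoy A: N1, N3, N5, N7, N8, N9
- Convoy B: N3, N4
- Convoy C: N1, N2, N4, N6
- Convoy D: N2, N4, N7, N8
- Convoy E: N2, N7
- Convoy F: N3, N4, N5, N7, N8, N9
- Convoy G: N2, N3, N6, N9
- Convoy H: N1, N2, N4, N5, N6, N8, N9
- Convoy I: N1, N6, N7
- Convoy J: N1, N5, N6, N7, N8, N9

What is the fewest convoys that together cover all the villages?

Take {C, F}. Their union is {N1, N2, N3, N4, N5, N6, N7, N8, N9}, which is all 9 villages.
No single convoy has all 9 villages (the largest, H, has 7), so 2 is optimal.

2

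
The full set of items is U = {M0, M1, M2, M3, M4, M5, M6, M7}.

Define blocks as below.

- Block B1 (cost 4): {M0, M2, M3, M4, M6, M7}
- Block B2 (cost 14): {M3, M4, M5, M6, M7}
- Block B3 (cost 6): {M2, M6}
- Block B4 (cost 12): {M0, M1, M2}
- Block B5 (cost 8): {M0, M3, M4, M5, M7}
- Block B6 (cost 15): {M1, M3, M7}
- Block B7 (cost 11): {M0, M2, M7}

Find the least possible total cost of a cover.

B1, B4, B5 together cover every item (B1 ∪ B4 ∪ B5 = {M0, M1, M2, M3, M4, M5, M6, M7}); total cost 4 + 12 + 8 = 24.
No covering selection has total cost below 24.

24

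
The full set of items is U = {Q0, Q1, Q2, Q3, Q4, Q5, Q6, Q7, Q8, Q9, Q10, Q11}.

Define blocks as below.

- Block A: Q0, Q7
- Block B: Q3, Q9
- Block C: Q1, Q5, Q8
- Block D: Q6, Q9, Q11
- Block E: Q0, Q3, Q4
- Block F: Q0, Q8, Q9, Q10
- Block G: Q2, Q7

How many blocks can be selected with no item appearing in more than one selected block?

4

C, D, E, G are pairwise disjoint (C={Q1,Q5,Q8}; D={Q6,Q9,Q11}; E={Q0,Q3,Q4}; G={Q2,Q7}).
Every remaining block overlaps one of these, and no 5 of the listed blocks are pairwise disjoint, so 4 is the maximum.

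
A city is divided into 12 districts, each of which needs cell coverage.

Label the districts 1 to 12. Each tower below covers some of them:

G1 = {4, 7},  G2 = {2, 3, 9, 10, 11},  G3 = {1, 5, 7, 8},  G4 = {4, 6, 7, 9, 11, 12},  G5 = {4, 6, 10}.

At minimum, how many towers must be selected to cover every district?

3

G2 and G3 and G4 together: G2 ∪ G3 ∪ G4 = {1, 2, 3, 4, 5, 6, 7, 8, 9, 10, 11, 12} — every district is covered.
Only G3 contains 1, so G3 is forced; the remaining 8 districts need at least 2 more towers (each remaining tower adds at most 5) — so at least 3 towers are needed, and 3 is optimal.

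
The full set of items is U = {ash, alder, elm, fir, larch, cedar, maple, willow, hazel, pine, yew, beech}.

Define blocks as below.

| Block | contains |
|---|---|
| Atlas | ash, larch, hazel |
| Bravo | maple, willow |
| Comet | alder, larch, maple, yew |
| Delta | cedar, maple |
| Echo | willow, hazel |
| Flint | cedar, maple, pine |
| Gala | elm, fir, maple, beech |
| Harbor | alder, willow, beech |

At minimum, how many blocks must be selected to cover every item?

5

Atlas, Comet, Flint, Gala, and Harbor cover everything between them: the union {ash, alder, elm, fir, larch, cedar, maple, willow, hazel, pine, yew, beech} is all of U.
No 4 of the 8 blocks cover everything (all 70 combinations miss at least one item), so 5 is optimal.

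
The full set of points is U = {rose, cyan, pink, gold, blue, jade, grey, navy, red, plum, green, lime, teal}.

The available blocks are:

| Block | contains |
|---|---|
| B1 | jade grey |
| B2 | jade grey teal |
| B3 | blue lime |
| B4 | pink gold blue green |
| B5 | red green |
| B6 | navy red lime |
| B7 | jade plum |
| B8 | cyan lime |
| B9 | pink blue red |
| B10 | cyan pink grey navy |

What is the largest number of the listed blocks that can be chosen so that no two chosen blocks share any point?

B3, B5, B7, B10 are pairwise disjoint (B3={blue,lime}; B5={red,green}; B7={jade,plum}; B10={cyan,pink,grey,navy}).
Every remaining block overlaps one of these, and no 5 of the listed blocks are pairwise disjoint, so 4 is the maximum.

4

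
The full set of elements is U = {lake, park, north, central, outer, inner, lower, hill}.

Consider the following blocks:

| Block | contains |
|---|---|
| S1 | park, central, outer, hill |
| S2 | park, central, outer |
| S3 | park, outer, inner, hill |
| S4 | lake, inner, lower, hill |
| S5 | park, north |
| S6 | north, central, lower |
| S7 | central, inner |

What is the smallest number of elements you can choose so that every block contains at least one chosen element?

Take H = {park, inner, lower}. Each listed block contains at least one of these, so H is a hitting set of size 3.
No choice of 2 elements meets every block, so 3 is the minimum.

3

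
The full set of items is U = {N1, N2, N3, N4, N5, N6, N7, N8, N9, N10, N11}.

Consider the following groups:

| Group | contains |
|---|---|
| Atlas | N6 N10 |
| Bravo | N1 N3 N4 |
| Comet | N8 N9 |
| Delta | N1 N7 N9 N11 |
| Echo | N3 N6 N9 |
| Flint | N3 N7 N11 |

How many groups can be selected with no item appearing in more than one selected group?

Atlas, Bravo, Comet are pairwise disjoint (Atlas={N6,N10}; Bravo={N1,N3,N4}; Comet={N8,N9}).
Every remaining group overlaps one of these, and no 4 of the listed groups are pairwise disjoint, so 3 is the maximum.

3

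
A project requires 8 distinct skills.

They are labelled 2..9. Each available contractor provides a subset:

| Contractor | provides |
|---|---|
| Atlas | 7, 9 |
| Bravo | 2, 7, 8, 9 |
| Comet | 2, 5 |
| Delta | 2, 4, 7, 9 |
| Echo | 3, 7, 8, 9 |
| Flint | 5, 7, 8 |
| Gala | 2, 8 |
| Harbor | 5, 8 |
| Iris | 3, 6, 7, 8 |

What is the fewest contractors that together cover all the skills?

3

Take {Delta, Harbor, Iris}. Their union is {2, 3, 4, 5, 6, 7, 8, 9}, which is all 8 skills.
Only Delta contains 4, so Delta is forced; the remaining 4 skills need at least 2 more contractors (each remaining contractor adds at most 3) — so at least 3 contractors are needed, and 3 is optimal.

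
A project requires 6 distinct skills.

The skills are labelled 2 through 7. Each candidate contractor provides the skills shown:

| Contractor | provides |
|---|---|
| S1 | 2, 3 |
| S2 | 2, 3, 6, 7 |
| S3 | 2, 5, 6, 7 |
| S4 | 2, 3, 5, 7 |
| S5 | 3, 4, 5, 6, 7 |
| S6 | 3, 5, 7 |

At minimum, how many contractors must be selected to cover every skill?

Take {S4, S5}. Their union is {2, 3, 4, 5, 6, 7}, which is all 6 skills.
No single contractor has all 6 skills (the largest, S5, has 5), so 2 is optimal.

2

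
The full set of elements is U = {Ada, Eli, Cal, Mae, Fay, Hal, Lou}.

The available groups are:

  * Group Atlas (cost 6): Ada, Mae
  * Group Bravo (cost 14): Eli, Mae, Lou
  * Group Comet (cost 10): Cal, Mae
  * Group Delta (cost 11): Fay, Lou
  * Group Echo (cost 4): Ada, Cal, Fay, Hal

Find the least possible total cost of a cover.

18

Bravo, Echo together cover every element (Bravo ∪ Echo = {Ada, Eli, Cal, Mae, Fay, Hal, Lou}); total cost 14 + 4 = 18.
No covering selection has total cost below 18.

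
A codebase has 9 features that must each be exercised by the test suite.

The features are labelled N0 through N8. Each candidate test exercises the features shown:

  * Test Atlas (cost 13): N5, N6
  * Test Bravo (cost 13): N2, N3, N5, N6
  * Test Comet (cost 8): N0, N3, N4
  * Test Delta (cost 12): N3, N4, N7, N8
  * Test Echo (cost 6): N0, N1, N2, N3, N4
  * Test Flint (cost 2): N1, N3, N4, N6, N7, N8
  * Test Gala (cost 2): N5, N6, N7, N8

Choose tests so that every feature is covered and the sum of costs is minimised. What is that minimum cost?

Echo, Gala together cover every feature (Echo ∪ Gala = {N0, N1, N2, N3, N4, N5, N6, N7, N8}); total cost 6 + 2 = 8.
The greedy pick Flint, Gala, Echo costs 10; no covering selection beats 8.

8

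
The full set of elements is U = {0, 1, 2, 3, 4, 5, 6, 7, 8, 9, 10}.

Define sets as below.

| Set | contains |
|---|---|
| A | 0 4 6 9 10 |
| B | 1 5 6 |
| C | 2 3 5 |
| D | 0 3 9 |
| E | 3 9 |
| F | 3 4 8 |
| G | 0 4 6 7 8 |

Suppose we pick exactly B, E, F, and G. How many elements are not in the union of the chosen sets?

Union of B, E, F, G = {0, 1, 3, 4, 5, 6, 7, 8, 9}.
Not covered: 2, 10 — 2 elements.

2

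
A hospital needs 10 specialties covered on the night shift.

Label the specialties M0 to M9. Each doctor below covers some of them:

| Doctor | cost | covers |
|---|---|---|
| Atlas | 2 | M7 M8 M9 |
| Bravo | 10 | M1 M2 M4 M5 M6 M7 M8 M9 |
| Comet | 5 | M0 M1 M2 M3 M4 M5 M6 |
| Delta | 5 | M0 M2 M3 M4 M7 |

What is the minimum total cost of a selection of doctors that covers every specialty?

7

Atlas, Comet together cover every specialty (Atlas ∪ Comet = {M0, M1, M2, M3, M4, M5, M6, M7, M8, M9}); total cost 2 + 5 = 7.
No covering selection has total cost below 7.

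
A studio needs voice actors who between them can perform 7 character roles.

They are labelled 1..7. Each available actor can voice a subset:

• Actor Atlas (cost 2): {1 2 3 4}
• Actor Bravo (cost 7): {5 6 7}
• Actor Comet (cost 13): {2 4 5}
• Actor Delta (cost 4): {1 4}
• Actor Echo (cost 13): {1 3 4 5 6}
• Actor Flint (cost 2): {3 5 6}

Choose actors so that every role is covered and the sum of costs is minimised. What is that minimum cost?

Atlas, Bravo together cover every role (Atlas ∪ Bravo = {1, 2, 3, 4, 5, 6, 7}); total cost 2 + 7 = 9.
The greedy pick Atlas, Flint, Bravo costs 11; no covering selection beats 9.

9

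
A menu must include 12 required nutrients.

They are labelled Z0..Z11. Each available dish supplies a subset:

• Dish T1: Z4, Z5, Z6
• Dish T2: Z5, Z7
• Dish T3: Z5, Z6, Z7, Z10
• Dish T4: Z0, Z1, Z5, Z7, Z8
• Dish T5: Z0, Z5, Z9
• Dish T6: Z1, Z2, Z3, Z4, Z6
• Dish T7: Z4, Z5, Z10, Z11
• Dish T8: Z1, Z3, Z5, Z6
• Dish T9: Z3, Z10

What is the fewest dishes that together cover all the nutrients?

4

T4 and T5 and T6 and T7 together: T4 ∪ T5 ∪ T6 ∪ T7 = {Z0, Z1, Z2, Z3, Z4, Z5, Z6, Z7, Z8, Z9, Z10, Z11} — every nutrient is covered.
No 3 of the 9 dishes cover everything (all 84 combinations miss at least one nutrient), so 4 is optimal.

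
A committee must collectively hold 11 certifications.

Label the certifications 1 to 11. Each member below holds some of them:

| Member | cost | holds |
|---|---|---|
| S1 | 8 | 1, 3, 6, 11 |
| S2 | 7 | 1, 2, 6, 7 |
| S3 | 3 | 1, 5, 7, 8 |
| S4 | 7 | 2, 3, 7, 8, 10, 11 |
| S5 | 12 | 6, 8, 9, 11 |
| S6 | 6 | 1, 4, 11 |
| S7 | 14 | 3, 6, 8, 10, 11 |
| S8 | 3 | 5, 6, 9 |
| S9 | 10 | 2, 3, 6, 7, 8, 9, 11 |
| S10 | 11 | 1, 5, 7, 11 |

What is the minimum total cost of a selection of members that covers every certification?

S4, S6, S8 together cover every certification (S4 ∪ S6 ∪ S8 = {1, 2, 3, 4, 5, 6, 7, 8, 9, 10, 11}); total cost 7 + 6 + 3 = 16.
The greedy pick S3, S8, S4, S6 costs 19; no covering selection beats 16.

16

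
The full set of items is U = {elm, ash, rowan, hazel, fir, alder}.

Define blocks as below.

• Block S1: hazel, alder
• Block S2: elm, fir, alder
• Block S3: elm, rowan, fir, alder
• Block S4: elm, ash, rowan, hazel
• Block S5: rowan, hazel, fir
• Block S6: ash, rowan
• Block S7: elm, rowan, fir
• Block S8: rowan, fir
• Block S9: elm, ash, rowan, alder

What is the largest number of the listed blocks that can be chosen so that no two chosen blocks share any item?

S1, S8 are pairwise disjoint (S1={hazel,alder}; S8={rowan,fir}).
Every remaining block overlaps one of these, and no 3 of the listed blocks are pairwise disjoint, so 2 is the maximum.

2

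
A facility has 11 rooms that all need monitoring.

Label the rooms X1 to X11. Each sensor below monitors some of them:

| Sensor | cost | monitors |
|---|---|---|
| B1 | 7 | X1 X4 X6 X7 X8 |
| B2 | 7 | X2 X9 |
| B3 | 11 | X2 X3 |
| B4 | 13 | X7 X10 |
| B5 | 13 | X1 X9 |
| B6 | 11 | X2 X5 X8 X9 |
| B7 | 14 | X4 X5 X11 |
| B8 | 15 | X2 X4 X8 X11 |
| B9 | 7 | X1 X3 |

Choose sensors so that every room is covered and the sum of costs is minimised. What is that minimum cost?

48

B1, B2, B4, B7, B9 together cover every room (B1 ∪ B2 ∪ B4 ∪ B7 ∪ B9 = {X1, X2, X3, X4, X5, X6, X7, X8, X9, X10, X11}); total cost 7 + 7 + 13 + 14 + 7 = 48.
No covering selection has total cost below 48.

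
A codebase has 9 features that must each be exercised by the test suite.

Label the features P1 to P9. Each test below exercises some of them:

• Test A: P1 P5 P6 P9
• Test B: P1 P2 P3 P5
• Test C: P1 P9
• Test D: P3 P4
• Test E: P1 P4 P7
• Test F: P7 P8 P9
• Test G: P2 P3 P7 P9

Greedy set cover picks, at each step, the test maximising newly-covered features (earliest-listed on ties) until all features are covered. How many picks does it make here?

Greedy: pick A (covers 4 new) → pick G (covers 3 new) → pick D (covers 1 new) → pick F (covers 1 new). Total picks: 4.

4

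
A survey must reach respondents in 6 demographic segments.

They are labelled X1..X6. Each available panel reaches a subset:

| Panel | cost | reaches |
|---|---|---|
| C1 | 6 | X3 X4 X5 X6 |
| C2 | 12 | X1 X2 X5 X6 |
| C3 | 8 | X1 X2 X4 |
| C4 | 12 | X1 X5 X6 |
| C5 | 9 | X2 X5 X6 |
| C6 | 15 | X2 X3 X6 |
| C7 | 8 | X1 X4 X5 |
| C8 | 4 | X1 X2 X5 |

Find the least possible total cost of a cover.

C1, C8 together cover every segment (C1 ∪ C8 = {X1, X2, X3, X4, X5, X6}); total cost 6 + 4 = 10.
No covering selection has total cost below 10.

10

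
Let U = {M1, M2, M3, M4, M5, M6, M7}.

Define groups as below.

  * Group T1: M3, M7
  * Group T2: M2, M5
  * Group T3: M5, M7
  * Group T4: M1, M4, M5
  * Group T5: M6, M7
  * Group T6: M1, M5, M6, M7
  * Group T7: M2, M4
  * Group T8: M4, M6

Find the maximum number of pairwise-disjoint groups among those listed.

3

T1, T2, T8 are pairwise disjoint (T1={M3,M7}; T2={M2,M5}; T8={M4,M6}).
Every remaining group overlaps one of these, and no 4 of the listed groups are pairwise disjoint, so 3 is the maximum.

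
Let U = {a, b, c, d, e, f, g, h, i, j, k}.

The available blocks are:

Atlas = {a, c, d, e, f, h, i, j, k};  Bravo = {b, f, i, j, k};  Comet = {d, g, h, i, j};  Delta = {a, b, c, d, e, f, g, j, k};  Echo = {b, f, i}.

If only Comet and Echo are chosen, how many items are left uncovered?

4

Union of Comet, Echo = {b, d, f, g, h, i, j}.
Not covered: a, c, e, k — 4 items.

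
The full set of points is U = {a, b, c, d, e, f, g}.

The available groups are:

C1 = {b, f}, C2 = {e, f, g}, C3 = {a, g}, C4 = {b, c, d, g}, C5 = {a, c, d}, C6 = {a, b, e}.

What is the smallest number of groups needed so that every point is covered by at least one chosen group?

3

C2, C4, and C6 cover everything between them: the union {a, b, c, d, e, f, g} is all of U.
No 2 of the 6 groups cover everything (all 15 combinations miss at least one point), so 3 is optimal.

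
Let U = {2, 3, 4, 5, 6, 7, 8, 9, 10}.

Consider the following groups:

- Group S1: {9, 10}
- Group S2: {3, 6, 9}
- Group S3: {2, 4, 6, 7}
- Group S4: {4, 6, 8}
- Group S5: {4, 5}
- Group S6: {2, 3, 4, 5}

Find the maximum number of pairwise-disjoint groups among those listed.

2

S2, S5 are pairwise disjoint (S2={3,6,9}; S5={4,5}).
Every remaining group overlaps one of these, and no 3 of the listed groups are pairwise disjoint, so 2 is the maximum.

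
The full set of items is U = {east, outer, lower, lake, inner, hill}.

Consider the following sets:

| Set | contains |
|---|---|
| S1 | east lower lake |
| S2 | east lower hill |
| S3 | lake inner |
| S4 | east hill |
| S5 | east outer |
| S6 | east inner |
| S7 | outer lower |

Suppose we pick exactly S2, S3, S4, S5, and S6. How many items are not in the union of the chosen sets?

Union of S2, S3, S4, S5, S6 = {east, outer, lower, lake, inner, hill} — that's every item, so 0 are uncovered.

0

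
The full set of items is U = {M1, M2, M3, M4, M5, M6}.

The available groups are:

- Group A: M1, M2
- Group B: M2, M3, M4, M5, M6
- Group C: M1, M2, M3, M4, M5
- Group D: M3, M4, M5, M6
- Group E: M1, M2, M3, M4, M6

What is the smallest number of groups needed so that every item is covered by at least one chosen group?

2

A and D together: A ∪ D = {M1, M2, M3, M4, M5, M6} — every item is covered.
No single group has all 6 items (the largest, B, has 5), so 2 is optimal.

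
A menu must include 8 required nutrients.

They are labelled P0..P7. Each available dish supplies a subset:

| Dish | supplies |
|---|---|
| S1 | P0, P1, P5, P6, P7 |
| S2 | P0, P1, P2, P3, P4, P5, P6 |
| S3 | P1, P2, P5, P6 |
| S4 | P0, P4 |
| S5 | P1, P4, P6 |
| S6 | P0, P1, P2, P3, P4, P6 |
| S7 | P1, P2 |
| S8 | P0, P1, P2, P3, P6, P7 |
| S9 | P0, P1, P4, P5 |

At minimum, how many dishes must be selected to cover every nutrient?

2

Take {S1, S2}. Their union is {P0, P1, P2, P3, P4, P5, P6, P7}, which is all 8 nutrients.
No single dish has all 8 nutrients (the largest, S2, has 7), so 2 is optimal.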